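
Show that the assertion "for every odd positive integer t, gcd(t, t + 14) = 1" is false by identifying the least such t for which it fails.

t = 7

Check each odd positive integer t in order until gcd(t, t + 14) > 1.
For t = 1, 3, 5 the conclusion holds.
t = 7: gcd(7, 21) = 7.
Thus t = 7 disproves the claim, and no smaller t works.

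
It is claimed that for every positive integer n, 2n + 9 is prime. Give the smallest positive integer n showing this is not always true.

Check each positive integer n in order until 2n + 9 is not prime.
n = 1: 2n + 9 = 11, prime.
n = 2: 2n + 9 = 13, prime.
n = 3: 2n + 9 = 15 = 3 × 5, composite.

n = 3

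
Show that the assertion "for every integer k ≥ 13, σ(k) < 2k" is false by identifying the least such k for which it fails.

We need the least integer k ≥ 13 for which the claim fails.
For k = 13, 14, 15, 16, 17 the conclusion holds.
k = 18: σ(18) = 39; 39 ≥ 36.

k = 18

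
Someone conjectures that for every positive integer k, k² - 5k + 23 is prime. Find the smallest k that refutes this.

k = 19

Check each positive integer k in order until k² - 5k + 23 is not prime.
For k = 1, 2, 3, 4, …, 16, 17, 18 the conclusion holds.
k = 19: k² - 5k + 23 = 289 = 17 × 17, composite.
So k = 19 is the smallest counterexample.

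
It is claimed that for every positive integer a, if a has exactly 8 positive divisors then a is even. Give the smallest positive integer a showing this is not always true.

a = 105

A counterexample is any positive integer a such that a has exactly 8 positive divisors but a is odd; we check each in order.
The first 12 eligible values, up to a = 104, all satisfy the conclusion.
a = 105: divisors of 105: 1, 3, 5, 7, 15, 21, 35, 105; 105 is odd.
Hence a = 105 is a counterexample.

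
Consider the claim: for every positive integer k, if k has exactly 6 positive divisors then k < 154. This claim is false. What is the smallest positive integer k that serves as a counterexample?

k = 164

We need the least positive integer k for which k has exactly 6 positive divisors but the claim fails.
For k = 12, 18, 20, 28, …, 147, 148, 153 the conclusion holds.
k = 164: τ(164) = 6; 164 ≥ 154.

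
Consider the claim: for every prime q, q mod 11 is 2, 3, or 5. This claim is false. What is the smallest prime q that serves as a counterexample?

For q = 2, 3, 5 the conclusion holds.
q = 7: 7 mod 11 = 7 — not in {2, 3, 5}.
Thus q = 7 disproves the claim, and no smaller q works.

q = 7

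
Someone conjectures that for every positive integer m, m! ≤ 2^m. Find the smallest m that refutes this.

m = 4

A counterexample is any positive integer m such that m! > 2^m; we check each in order.
m = 1: m! = 1 and 2^m = 2, so 1 ≤ 2.
m = 2: m! = 2 and 2^m = 4, so 2 ≤ 4.
m = 3: m! = 6 and 2^m = 8, so 6 ≤ 8.
m = 4: m! = 24 and 2^m = 16, so 24 > 16.
Thus m = 4 disproves the claim, and no smaller m works.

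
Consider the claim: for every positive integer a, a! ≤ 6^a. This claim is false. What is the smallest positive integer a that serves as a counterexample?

A counterexample is any positive integer a such that a! > 6^a; we check each in order.
For a = 1, 2, 3, 4, …, 11, 12, 13 the conclusion holds.
a = 14: a! = 87178291200 and 6^a = 78364164096, so 87178291200 > 78364164096.
Hence a = 14 is a counterexample.

a = 14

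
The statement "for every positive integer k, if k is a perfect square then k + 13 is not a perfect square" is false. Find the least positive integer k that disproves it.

k = 36

For k = 1, 4, 9, 16, 25 the conclusion holds.
k = 36: 36 = 6² and 36 + 13 = 49 = 7².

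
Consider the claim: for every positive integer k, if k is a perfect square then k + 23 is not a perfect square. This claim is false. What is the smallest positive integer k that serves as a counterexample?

We need the least positive integer k for which k is a perfect square but k + 23 is a perfect square.
For k = 1, 4, 9, 16, 25, 36, 49, 64, 81, 100 the conclusion holds.
k = 121: 121 = 11² and 121 + 23 = 144 = 12².
Hence k = 121 is a counterexample.

k = 121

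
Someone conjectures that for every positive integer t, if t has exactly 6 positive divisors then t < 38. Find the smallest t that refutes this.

t = 44

A counterexample is any positive integer t such that t has exactly 6 positive divisors but the claim fails; we check each in order.
The first 5 eligible values, up to t = 32, all satisfy the conclusion.
t = 44: τ(44) = 6; 44 ≥ 38.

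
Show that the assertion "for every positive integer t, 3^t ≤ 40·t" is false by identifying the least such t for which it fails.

The first 4 eligible values, up to t = 4, all satisfy the conclusion.
t = 5: 3^t = 243 and 40·t = 200, so 243 > 200.
Hence t = 5 is a counterexample.

t = 5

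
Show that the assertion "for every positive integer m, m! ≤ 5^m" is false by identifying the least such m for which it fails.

m = 12

The first 11 eligible values, up to m = 11, all satisfy the conclusion.
m = 12: m! = 479001600 and 5^m = 244140625, so 479001600 > 244140625.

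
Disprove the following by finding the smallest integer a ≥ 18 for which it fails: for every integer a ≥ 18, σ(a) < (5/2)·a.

Check each integer a ≥ 18 in order until the claim fails.
a = 18: σ(18) = 39; 39 < 45.
a = 19: σ(19) = 20; 20 < 95/2.
a = 20: σ(20) = 42; 42 < 50.
a = 21: σ(21) = 32; 32 < 105/2.
a = 22: σ(22) = 36; 36 < 55.
a = 23: σ(23) = 24; 24 < 115/2.
a = 24: σ(24) = 60; 60 ≥ 60.

a = 24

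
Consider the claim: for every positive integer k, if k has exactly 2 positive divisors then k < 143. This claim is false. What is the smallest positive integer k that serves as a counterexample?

Check each positive integer k in order until k has exactly 2 positive divisors but the claim fails.
For k = 2, 3, 5, 7, …, 131, 137, 139 the conclusion holds.
k = 149: τ(149) = 2; 149 ≥ 143.
Thus k = 149 disproves the claim, and no smaller k works.

k = 149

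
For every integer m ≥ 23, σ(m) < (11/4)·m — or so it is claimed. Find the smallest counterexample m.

m = 60

The first 37 eligible values, up to m = 59, all satisfy the conclusion.
m = 60: σ(60) = 168; 168 ≥ 165.
Thus m = 60 disproves the claim, and no smaller m works.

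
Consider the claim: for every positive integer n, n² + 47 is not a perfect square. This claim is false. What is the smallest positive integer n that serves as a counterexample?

The first 22 eligible values, up to n = 22, all satisfy the conclusion.
n = 23: 23² + 47 = 576 = 24², a perfect square.

n = 23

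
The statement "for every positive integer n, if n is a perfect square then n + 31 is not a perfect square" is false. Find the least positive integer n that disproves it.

n = 225

Check each positive integer n in order until n is a perfect square but n + 31 is a perfect square.
The first 14 eligible values, up to n = 196, all satisfy the conclusion.
n = 225: 225 = 15² and 225 + 31 = 256 = 16².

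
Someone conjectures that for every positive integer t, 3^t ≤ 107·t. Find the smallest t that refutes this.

t = 6

A counterexample is any positive integer t such that 3^t > 107·t; we check each in order.
The first 5 eligible values, up to t = 5, all satisfy the conclusion.
t = 6: 3^t = 729 and 107·t = 642, so 729 > 642.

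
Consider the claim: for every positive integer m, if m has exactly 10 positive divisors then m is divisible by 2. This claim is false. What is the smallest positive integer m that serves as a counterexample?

m = 405

A counterexample is any positive integer m such that m has exactly 10 positive divisors but m is not divisible by 2; we check each in order.
The first 9 eligible values, up to m = 368, all satisfy the conclusion.
m = 405: τ(405) = 10; 405 mod 2 = 1.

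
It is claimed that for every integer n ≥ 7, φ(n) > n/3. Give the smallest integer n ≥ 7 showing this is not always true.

Check each integer n ≥ 7 in order until the claim fails.
The first 5 eligible values, up to n = 11, all satisfy the conclusion.
n = 12: φ(12) = 4 and 12/3 = 4, so φ(12) ≤ 12/3.

n = 12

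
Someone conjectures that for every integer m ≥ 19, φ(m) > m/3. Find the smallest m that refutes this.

m = 24

We need the least integer m ≥ 19 for which the claim fails.
m = 19: φ(19) = 18 and 19/3 = 19/3, so φ(19) > 19/3.
m = 20: φ(20) = 8 and 20/3 = 20/3, so φ(20) > 20/3.
m = 21: φ(21) = 12 and 21/3 = 7, so φ(21) > 21/3.
m = 22: φ(22) = 10 and 22/3 = 22/3, so φ(22) > 22/3.
m = 23: φ(23) = 22 and 23/3 = 23/3, so φ(23) > 23/3.
m = 24: φ(24) = 8 and 24/3 = 8, so φ(24) ≤ 24/3.
Hence m = 24 is a counterexample.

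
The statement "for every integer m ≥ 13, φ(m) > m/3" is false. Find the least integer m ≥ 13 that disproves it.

m = 18

A counterexample is any integer m ≥ 13 such that the claim fails; we check each in order.
The first 5 eligible values, up to m = 17, all satisfy the conclusion.
m = 18: φ(18) = 6 and 18/3 = 6, so φ(18) ≤ 18/3.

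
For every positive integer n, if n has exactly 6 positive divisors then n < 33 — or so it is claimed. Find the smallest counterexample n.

n = 44

Check each positive integer n in order until n has exactly 6 positive divisors but the claim fails.
For n = 12, 18, 20, 28, 32 the conclusion holds.
n = 44: τ(44) = 6; 44 ≥ 33.
So n = 44 is the smallest counterexample.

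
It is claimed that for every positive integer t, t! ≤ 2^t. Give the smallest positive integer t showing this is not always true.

A counterexample is any positive integer t such that t! > 2^t; we check each in order.
t = 1: t! = 1 and 2^t = 2, so 1 ≤ 2.
t = 2: t! = 2 and 2^t = 4, so 2 ≤ 4.
t = 3: t! = 6 and 2^t = 8, so 6 ≤ 8.
t = 4: t! = 24 and 2^t = 16, so 24 > 16.

t = 4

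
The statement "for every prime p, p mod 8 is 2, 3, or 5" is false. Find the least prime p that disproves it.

p = 7

We need the least prime p for which the claim fails.
p = 2: 2 mod 8 = 2.
p = 3: 3 mod 8 = 3.
p = 5: 5 mod 8 = 5.
p = 7: 7 mod 8 = 7 — not in {2, 3, 5}.
So p = 7 is the smallest counterexample.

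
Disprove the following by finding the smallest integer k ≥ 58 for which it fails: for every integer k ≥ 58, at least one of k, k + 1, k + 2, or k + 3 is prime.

Check each integer k ≥ 58 in order until k, k + 1, k + 2, k + 3 are all composite.
The first 4 eligible values, up to k = 61, all satisfy the conclusion.
k = 62: 62 = 2 × 31; 63 = 3 × 21; 64 = 2 × 32; 65 = 5 × 13 — all composite.

k = 62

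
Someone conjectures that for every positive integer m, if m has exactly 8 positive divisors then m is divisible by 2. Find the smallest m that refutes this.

We need the least positive integer m for which m has exactly 8 positive divisors but m is not divisible by 2.
For m = 24, 30, 40, 42, …, 88, 102, 104 the conclusion holds.
m = 105: τ(105) = 8; 105 mod 2 = 1.
Thus m = 105 disproves the claim, and no smaller m works.

m = 105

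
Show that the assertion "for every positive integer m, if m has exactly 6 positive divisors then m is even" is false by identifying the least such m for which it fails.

The first 6 eligible values, up to m = 44, all satisfy the conclusion.
m = 45: divisors of 45: 1, 3, 5, 9, 15, 45; 45 is odd.

m = 45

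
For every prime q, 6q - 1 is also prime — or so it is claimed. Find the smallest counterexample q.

q = 11

For q = 2, 3, 5, 7 the conclusion holds.
q = 11: 6q - 1 = 65 = 5 × 13, not prime.
Thus q = 11 disproves the claim, and no smaller q works.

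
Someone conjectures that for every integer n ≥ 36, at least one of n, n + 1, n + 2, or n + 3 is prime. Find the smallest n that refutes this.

For n = 36, 37, 38, 39, …, 45, 46, 47 the conclusion holds.
n = 48: 48 = 2 × 24; 49 = 7 × 7; 50 = 2 × 25; 51 = 3 × 17 — all composite.

n = 48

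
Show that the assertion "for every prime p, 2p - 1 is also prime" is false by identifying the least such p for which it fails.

p = 5

Check each prime p in order until 2p - 1 is not prime.
For p = 2, 3 the conclusion holds.
p = 5: 2p - 1 = 9 = 3 × 3, not prime.
So p = 5 is the smallest counterexample.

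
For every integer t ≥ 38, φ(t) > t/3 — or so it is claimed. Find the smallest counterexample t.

We need the least integer t ≥ 38 for which the claim fails.
The first 4 eligible values, up to t = 41, all satisfy the conclusion.
t = 42: φ(42) = 12 and 42/3 = 14, so φ(42) ≤ 42/3.
Thus t = 42 disproves the claim, and no smaller t works.

t = 42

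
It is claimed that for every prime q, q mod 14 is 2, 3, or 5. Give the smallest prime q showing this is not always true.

A counterexample is any prime q such that the claim fails; we check each in order.
For q = 2, 3, 5 the conclusion holds.
q = 7: 7 mod 14 = 7 — not in {2, 3, 5}.

q = 7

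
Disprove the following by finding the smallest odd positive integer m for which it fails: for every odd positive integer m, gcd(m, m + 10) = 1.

m = 1: gcd(1, 11) = 1.
m = 3: gcd(3, 13) = 1.
m = 5: gcd(5, 15) = 5.

m = 5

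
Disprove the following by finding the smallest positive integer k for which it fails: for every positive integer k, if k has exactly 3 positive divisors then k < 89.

Check each positive integer k in order until k has exactly 3 positive divisors but the claim fails.
k = 4: τ(4) = 3; 4 < 89.
k = 9: τ(9) = 3; 9 < 89.
k = 25: τ(25) = 3; 25 < 89.
k = 49: τ(49) = 3; 49 < 89.
k = 121: τ(121) = 3; 121 ≥ 89.

k = 121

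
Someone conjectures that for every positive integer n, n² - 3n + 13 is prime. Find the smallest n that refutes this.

n = 12

A counterexample is any positive integer n such that n² - 3n + 13 is not prime; we check each in order.
The first 11 eligible values, up to n = 11, all satisfy the conclusion.
n = 12: n² - 3n + 13 = 121 = 11 × 11, composite.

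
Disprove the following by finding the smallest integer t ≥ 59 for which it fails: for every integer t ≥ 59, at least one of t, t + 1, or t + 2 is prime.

t = 62

For t = 59, 60, 61 the conclusion holds.
t = 62: 62 = 2 × 31; 63 = 3 × 21; 64 = 2 × 32 — all composite.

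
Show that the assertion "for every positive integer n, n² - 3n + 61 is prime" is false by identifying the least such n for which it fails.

Check each positive integer n in order until n² - 3n + 61 is not prime.
For n = 1, 2, 3 the conclusion holds.
n = 4: n² - 3n + 61 = 65 = 5 × 13, composite.

n = 4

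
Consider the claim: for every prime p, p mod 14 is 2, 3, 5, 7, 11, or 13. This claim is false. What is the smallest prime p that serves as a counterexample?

We need the least prime p for which the claim fails.
For p = 2, 3, 5, 7, 11, 13, 17, 19 the conclusion holds.
p = 23: 23 mod 14 = 9 — not in {2, 3, 5, 7, 11, 13}.
Thus p = 23 disproves the claim, and no smaller p works.

p = 23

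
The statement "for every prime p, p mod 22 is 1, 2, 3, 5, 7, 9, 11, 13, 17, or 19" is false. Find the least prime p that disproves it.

p = 37

Check each prime p in order until the claim fails.
The first 11 eligible values, up to p = 31, all satisfy the conclusion.
p = 37: 37 mod 22 = 15 — not in {1, 2, 3, 5, 7, 9, 11, 13, 17, 19}.
Thus p = 37 disproves the claim, and no smaller p works.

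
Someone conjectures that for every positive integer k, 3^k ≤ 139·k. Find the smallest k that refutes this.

A counterexample is any positive integer k such that 3^k > 139·k; we check each in order.
For k = 1, 2, 3, 4, 5, 6 the conclusion holds.
k = 7: 3^k = 2187 and 139·k = 973, so 2187 > 973.

k = 7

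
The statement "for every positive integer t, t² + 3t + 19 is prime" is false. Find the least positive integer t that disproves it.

We need the least positive integer t for which t² + 3t + 19 is not prime.
For t = 1, 2, 3, 4, …, 12, 13, 14 the conclusion holds.
t = 15: t² + 3t + 19 = 289 = 17 × 17, composite.
Thus t = 15 disproves the claim, and no smaller t works.

t = 15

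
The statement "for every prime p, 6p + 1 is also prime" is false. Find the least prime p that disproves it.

p = 19

A counterexample is any prime p such that 6p + 1 is not prime; we check each in order.
The first 7 eligible values, up to p = 17, all satisfy the conclusion.
p = 19: 6p + 1 = 115 = 5 × 23, not prime.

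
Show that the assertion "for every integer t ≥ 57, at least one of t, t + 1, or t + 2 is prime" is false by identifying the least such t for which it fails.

The first 5 eligible values, up to t = 61, all satisfy the conclusion.
t = 62: 62 = 2 × 31; 63 = 3 × 21; 64 = 2 × 32 — all composite.
So t = 62 is the smallest counterexample.

t = 62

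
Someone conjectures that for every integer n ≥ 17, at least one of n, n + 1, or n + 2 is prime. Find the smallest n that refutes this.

n = 20

Check each integer n ≥ 17 in order until n, n + 1, n + 2 are all composite.
n = 17: 17 is prime.
n = 18: 19 is prime.
n = 19: 19 is prime.
n = 20: 20 = 2 × 10; 21 = 3 × 7; 22 = 2 × 11 — all composite.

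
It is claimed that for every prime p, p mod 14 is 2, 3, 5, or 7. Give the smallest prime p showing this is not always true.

p = 11

A counterexample is any prime p such that the claim fails; we check each in order.
p = 2: 2 mod 14 = 2.
p = 3: 3 mod 14 = 3.
p = 5: 5 mod 14 = 5.
p = 7: 7 mod 14 = 7.
p = 11: 11 mod 14 = 11 — not in {2, 3, 5, 7}.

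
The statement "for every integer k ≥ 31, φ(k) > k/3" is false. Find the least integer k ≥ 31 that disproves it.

k = 36

We need the least integer k ≥ 31 for which the claim fails.
k = 31: φ(31) = 30 and 31/3 = 31/3, so φ(31) > 31/3.
k = 32: φ(32) = 16 and 32/3 = 32/3, so φ(32) > 32/3.
k = 33: φ(33) = 20 and 33/3 = 11, so φ(33) > 33/3.
k = 34: φ(34) = 16 and 34/3 = 34/3, so φ(34) > 34/3.
k = 35: φ(35) = 24 and 35/3 = 35/3, so φ(35) > 35/3.
k = 36: φ(36) = 12 and 36/3 = 12, so φ(36) ≤ 36/3.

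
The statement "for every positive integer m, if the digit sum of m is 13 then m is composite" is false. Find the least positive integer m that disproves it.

A counterexample is any positive integer m such that the digit sum of m is 13 but m is prime; we check each in order.
m = 49: digit sum 13; 49 is composite.
m = 58: digit sum 13; 58 is composite.
m = 67: digit sum 13; 67 is prime, not composite.
Hence m = 67 is a counterexample.

m = 67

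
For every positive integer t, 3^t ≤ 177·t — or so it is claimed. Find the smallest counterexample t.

The first 6 eligible values, up to t = 6, all satisfy the conclusion.
t = 7: 3^t = 2187 and 177·t = 1239, so 2187 > 1239.
Thus t = 7 disproves the claim, and no smaller t works.

t = 7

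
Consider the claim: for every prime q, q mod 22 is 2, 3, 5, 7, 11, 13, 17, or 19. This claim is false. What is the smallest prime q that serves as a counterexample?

q = 23

q = 2: 2 mod 22 = 2.
q = 3: 3 mod 22 = 3.
q = 5: 5 mod 22 = 5.
q = 7: 7 mod 22 = 7.
q = 11: 11 mod 22 = 11.
q = 13: 13 mod 22 = 13.
q = 17: 17 mod 22 = 17.
q = 19: 19 mod 22 = 19.
q = 23: 23 mod 22 = 1 — not in {2, 3, 5, 7, 11, 13, 17, 19}.
Thus q = 23 disproves the claim, and no smaller q works.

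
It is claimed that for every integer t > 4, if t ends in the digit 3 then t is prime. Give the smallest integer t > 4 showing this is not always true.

A counterexample is any integer t > 4 such that t ends in the digit 3 but t is not prime; we check each in order.
For t = 13, 23 the conclusion holds.
t = 33: 33 ends in 3; 33 = 3 × 11, composite.

t = 33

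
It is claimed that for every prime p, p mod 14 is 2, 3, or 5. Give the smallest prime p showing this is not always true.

p = 7

Check each prime p in order until the claim fails.
p = 2: 2 mod 14 = 2.
p = 3: 3 mod 14 = 3.
p = 5: 5 mod 14 = 5.
p = 7: 7 mod 14 = 7 — not in {2, 3, 5}.
Hence p = 7 is a counterexample.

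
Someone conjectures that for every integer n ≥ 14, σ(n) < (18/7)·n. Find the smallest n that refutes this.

For n = 14, 15, 16, 17, …, 45, 46, 47 the conclusion holds.
n = 48: σ(48) = 124; 124 ≥ 864/7.
Hence n = 48 is a counterexample.

n = 48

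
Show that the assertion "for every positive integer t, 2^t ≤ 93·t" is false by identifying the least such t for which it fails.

t = 10

For t = 1, 2, 3, 4, 5, 6, 7, 8, 9 the conclusion holds.
t = 10: 2^t = 1024 and 93·t = 930, so 1024 > 930.
Thus t = 10 disproves the claim, and no smaller t works.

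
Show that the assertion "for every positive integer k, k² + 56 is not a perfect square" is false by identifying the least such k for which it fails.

Check each positive integer k in order until k² + 56 is a perfect square.
k = 1: 1² + 56 = 57, not a perfect square.
k = 2: 2² + 56 = 60, not a perfect square.
k = 3: 3² + 56 = 65, not a perfect square.
k = 4: 4² + 56 = 72, not a perfect square.
k = 5: 5² + 56 = 81 = 9², a perfect square.
So k = 5 is the smallest counterexample.

k = 5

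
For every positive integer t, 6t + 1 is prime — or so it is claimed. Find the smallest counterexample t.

t = 4

We need the least positive integer t for which 6t + 1 is not prime.
For t = 1, 2, 3 the conclusion holds.
t = 4: 6t + 1 = 25 = 5 × 5, composite.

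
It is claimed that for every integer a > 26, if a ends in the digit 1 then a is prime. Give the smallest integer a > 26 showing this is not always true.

a = 51

For a = 31, 41 the conclusion holds.
a = 51: 51 ends in 1; 51 = 3 × 17, composite.
Hence a = 51 is a counterexample.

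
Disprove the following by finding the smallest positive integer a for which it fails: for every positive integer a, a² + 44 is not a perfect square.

a = 10

The first 9 eligible values, up to a = 9, all satisfy the conclusion.
a = 10: 10² + 44 = 144 = 12², a perfect square.
Hence a = 10 is a counterexample.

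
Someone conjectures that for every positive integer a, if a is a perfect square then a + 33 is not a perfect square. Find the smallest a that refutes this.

a = 1: 1 + 33 = 34, not a perfect square.
a = 4: 4 + 33 = 37, not a perfect square.
a = 9: 9 + 33 = 42, not a perfect square.
a = 16: 16 = 4² and 16 + 33 = 49 = 7².
Hence a = 16 is a counterexample.

a = 16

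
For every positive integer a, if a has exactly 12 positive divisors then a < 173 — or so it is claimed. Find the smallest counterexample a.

a = 198

A counterexample is any positive integer a such that a has exactly 12 positive divisors but the claim fails; we check each in order.
For a = 60, 72, 84, 90, …, 150, 156, 160 the conclusion holds.
a = 198: τ(198) = 12; 198 ≥ 173.
So a = 198 is the smallest counterexample.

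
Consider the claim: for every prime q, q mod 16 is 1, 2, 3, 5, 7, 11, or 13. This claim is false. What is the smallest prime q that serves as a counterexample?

q = 31

Check each prime q in order until the claim fails.
For q = 2, 3, 5, 7, 11, 13, 17, 19, 23, 29 the conclusion holds.
q = 31: 31 mod 16 = 15 — not in {1, 2, 3, 5, 7, 11, 13}.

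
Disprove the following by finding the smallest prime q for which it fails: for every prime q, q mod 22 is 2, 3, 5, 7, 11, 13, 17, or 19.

For q = 2, 3, 5, 7, 11, 13, 17, 19 the conclusion holds.
q = 23: 23 mod 22 = 1 — not in {2, 3, 5, 7, 11, 13, 17, 19}.

q = 23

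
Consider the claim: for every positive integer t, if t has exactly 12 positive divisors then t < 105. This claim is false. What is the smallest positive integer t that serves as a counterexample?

Check each positive integer t in order until t has exactly 12 positive divisors but the claim fails.
For t = 60, 72, 84, 90, 96 the conclusion holds.
t = 108: τ(108) = 12; 108 ≥ 105.
Hence t = 108 is a counterexample.

t = 108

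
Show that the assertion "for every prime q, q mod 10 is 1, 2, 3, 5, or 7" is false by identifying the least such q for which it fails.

The first 7 eligible values, up to q = 17, all satisfy the conclusion.
q = 19: 19 mod 10 = 9 — not in {1, 2, 3, 5, 7}.
Hence q = 19 is a counterexample.

q = 19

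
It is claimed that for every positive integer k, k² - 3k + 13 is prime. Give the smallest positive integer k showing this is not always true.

For k = 1, 2, 3, 4, …, 9, 10, 11 the conclusion holds.
k = 12: k² - 3k + 13 = 121 = 11 × 11, composite.

k = 12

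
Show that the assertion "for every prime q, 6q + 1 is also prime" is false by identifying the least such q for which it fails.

q = 19

Check each prime q in order until 6q + 1 is not prime.
The first 7 eligible values, up to q = 17, all satisfy the conclusion.
q = 19: 6q + 1 = 115 = 5 × 23, not prime.
Thus q = 19 disproves the claim, and no smaller q works.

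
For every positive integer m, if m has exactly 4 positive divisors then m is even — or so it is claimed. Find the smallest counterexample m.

m = 15

m = 6: divisors of 6: 1, 2, 3, 6; 6 is even.
m = 8: divisors of 8: 1, 2, 4, 8; 8 is even.
m = 10: divisors of 10: 1, 2, 5, 10; 10 is even.
m = 14: divisors of 14: 1, 2, 7, 14; 14 is even.
m = 15: divisors of 15: 1, 3, 5, 15; 15 is odd.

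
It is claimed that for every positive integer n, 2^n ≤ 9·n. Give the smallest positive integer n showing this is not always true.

A counterexample is any positive integer n such that 2^n > 9·n; we check each in order.
For n = 1, 2, 3, 4, 5 the conclusion holds.
n = 6: 2^n = 64 and 9·n = 54, so 64 > 54.
So n = 6 is the smallest counterexample.

n = 6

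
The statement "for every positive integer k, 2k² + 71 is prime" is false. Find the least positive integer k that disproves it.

We need the least positive integer k for which 2k² + 71 is not prime.
k = 1: 2k² + 71 = 73, prime.
k = 2: 2k² + 71 = 79, prime.
k = 3: 2k² + 71 = 89, prime.
k = 4: 2k² + 71 = 103, prime.
k = 5: 2k² + 71 = 121 = 11 × 11, composite.

k = 5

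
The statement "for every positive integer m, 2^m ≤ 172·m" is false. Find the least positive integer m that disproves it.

m = 11

For m = 1, 2, 3, 4, 5, 6, 7, 8, 9, 10 the conclusion holds.
m = 11: 2^m = 2048 and 172·m = 1892, so 2048 > 1892.
So m = 11 is the smallest counterexample.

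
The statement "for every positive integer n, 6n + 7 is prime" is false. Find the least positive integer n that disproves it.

n = 3

A counterexample is any positive integer n such that 6n + 7 is not prime; we check each in order.
For n = 1, 2 the conclusion holds.
n = 3: 6n + 7 = 25 = 5 × 5, composite.
So n = 3 is the smallest counterexample.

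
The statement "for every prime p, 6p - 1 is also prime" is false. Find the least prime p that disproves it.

p = 11

Check each prime p in order until 6p - 1 is not prime.
For p = 2, 3, 5, 7 the conclusion holds.
p = 11: 6p - 1 = 65 = 5 × 13, not prime.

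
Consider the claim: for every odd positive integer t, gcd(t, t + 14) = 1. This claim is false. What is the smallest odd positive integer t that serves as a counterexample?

t = 7

For t = 1, 3, 5 the conclusion holds.
t = 7: gcd(7, 21) = 7.
Thus t = 7 disproves the claim, and no smaller t works.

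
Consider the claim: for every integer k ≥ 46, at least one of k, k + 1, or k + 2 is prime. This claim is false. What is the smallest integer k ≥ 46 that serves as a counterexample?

k = 48

We need the least integer k ≥ 46 for which k, k + 1, k + 2 are all composite.
k = 46: 47 is prime.
k = 47: 47 is prime.
k = 48: 48 = 2 × 24; 49 = 7 × 7; 50 = 2 × 25 — all composite.
So k = 48 is the smallest counterexample.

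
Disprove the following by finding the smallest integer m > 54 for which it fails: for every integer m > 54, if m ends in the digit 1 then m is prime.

Check each integer m > 54 in order until m ends in the digit 1 but m is not prime.
For m = 61, 71 the conclusion holds.
m = 81: 81 ends in 1; 81 = 3 × 27, composite.
Hence m = 81 is a counterexample.

m = 81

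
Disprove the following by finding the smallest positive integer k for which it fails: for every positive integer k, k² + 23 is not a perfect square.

Check each positive integer k in order until k² + 23 is a perfect square.
The first 10 eligible values, up to k = 10, all satisfy the conclusion.
k = 11: 11² + 23 = 144 = 12², a perfect square.

k = 11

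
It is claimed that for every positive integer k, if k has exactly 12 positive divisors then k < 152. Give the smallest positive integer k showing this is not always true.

k = 156

A counterexample is any positive integer k such that k has exactly 12 positive divisors but the claim fails; we check each in order.
For k = 60, 72, 84, 90, 96, 108, 126, 132, 140, 150 the conclusion holds.
k = 156: τ(156) = 12; 156 ≥ 152.
So k = 156 is the smallest counterexample.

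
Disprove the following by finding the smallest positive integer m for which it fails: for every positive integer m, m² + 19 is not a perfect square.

m = 9

m = 1: 1² + 19 = 20, not a perfect square.
m = 2: 2² + 19 = 23, not a perfect square.
m = 3: 3² + 19 = 28, not a perfect square.
m = 4: 4² + 19 = 35, not a perfect square.
m = 5: 5² + 19 = 44, not a perfect square.
m = 6: 6² + 19 = 55, not a perfect square.
m = 7: 7² + 19 = 68, not a perfect square.
m = 8: 8² + 19 = 83, not a perfect square.
m = 9: 9² + 19 = 100 = 10², a perfect square.
So m = 9 is the smallest counterexample.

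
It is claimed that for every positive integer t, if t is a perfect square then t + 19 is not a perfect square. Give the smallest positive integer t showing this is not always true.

t = 81

We need the least positive integer t for which t is a perfect square but t + 19 is a perfect square.
For t = 1, 4, 9, 16, 25, 36, 49, 64 the conclusion holds.
t = 81: 81 = 9² and 81 + 19 = 100 = 10².
Hence t = 81 is a counterexample.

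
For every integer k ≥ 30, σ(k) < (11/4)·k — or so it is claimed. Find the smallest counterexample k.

A counterexample is any integer k ≥ 30 such that the claim fails; we check each in order.
For k = 30, 31, 32, 33, …, 57, 58, 59 the conclusion holds.
k = 60: σ(60) = 168; 168 ≥ 165.

k = 60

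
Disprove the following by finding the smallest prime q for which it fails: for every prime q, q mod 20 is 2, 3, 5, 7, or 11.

For q = 2, 3, 5, 7, 11 the conclusion holds.
q = 13: 13 mod 20 = 13 — not in {2, 3, 5, 7, 11}.

q = 13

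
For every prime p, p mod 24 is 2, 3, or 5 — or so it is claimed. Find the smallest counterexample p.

p = 7

p = 2: 2 mod 24 = 2.
p = 3: 3 mod 24 = 3.
p = 5: 5 mod 24 = 5.
p = 7: 7 mod 24 = 7 — not in {2, 3, 5}.
Thus p = 7 disproves the claim, and no smaller p works.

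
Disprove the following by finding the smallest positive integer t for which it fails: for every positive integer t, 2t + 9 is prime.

We need the least positive integer t for which 2t + 9 is not prime.
For t = 1, 2 the conclusion holds.
t = 3: 2t + 9 = 15 = 3 × 5, composite.

t = 3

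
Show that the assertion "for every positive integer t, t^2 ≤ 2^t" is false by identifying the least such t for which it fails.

A counterexample is any positive integer t such that t^2 > 2^t; we check each in order.
For t = 1, 2 the conclusion holds.
t = 3: t^2 = 9 and 2^t = 8, so 9 > 8.
Thus t = 3 disproves the claim, and no smaller t works.

t = 3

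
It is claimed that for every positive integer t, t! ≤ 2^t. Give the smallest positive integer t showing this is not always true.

t = 4

A counterexample is any positive integer t such that t! > 2^t; we check each in order.
For t = 1, 2, 3 the conclusion holds.
t = 4: t! = 24 and 2^t = 16, so 24 > 16.
Hence t = 4 is a counterexample.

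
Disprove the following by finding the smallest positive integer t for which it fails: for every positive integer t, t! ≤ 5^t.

We need the least positive integer t for which t! > 5^t.
The first 11 eligible values, up to t = 11, all satisfy the conclusion.
t = 12: t! = 479001600 and 5^t = 244140625, so 479001600 > 244140625.
Hence t = 12 is a counterexample.

t = 12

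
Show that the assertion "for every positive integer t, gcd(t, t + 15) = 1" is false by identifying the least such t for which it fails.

We need the least positive integer t for which gcd(t, t + 15) > 1.
t = 1: gcd(1, 16) = 1.
t = 2: gcd(2, 17) = 1.
t = 3: gcd(3, 18) = 3.
Thus t = 3 disproves the claim, and no smaller t works.

t = 3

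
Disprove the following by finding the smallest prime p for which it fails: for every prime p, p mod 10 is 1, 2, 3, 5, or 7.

p = 19

For p = 2, 3, 5, 7, 11, 13, 17 the conclusion holds.
p = 19: 19 mod 10 = 9 — not in {1, 2, 3, 5, 7}.
Thus p = 19 disproves the claim, and no smaller p works.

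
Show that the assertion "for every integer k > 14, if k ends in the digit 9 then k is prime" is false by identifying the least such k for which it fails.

k = 39

k = 19: 19 ends in 9 and is prime.
k = 29: 29 ends in 9 and is prime.
k = 39: 39 ends in 9; 39 = 3 × 13, composite.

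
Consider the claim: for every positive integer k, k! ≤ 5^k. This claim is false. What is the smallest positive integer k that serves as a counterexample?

k = 12

We need the least positive integer k for which k! > 5^k.
The first 11 eligible values, up to k = 11, all satisfy the conclusion.
k = 12: k! = 479001600 and 5^k = 244140625, so 479001600 > 244140625.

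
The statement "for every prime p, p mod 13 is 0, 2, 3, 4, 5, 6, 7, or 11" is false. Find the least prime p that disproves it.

p = 23

We need the least prime p for which the claim fails.
p = 2: 2 mod 13 = 2.
p = 3: 3 mod 13 = 3.
p = 5: 5 mod 13 = 5.
p = 7: 7 mod 13 = 7.
p = 11: 11 mod 13 = 11.
p = 13: 13 mod 13 = 0.
p = 17: 17 mod 13 = 4.
p = 19: 19 mod 13 = 6.
p = 23: 23 mod 13 = 10 — not in {0, 2, 3, 4, 5, 6, 7, 11}.
Hence p = 23 is a counterexample.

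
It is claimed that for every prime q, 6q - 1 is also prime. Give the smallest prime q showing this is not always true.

q = 11

We need the least prime q for which 6q - 1 is not prime.
For q = 2, 3, 5, 7 the conclusion holds.
q = 11: 6q - 1 = 65 = 5 × 13, not prime.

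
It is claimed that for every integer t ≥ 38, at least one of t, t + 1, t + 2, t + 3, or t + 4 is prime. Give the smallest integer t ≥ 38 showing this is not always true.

t = 48

Check each integer t ≥ 38 in order until t, t + 1, t + 2, t + 3, t + 4 are all composite.
For t = 38, 39, 40, 41, 42, 43, 44, 45, 46, 47 the conclusion holds.
t = 48: 48 = 2 × 24; 49 = 7 × 7; 50 = 2 × 25; 51 = 3 × 17; 52 = 2 × 26 — all composite.
So t = 48 is the smallest counterexample.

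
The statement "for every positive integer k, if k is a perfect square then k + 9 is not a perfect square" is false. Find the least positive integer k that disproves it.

k = 16

k = 1: 1 + 9 = 10, not a perfect square.
k = 4: 4 + 9 = 13, not a perfect square.
k = 9: 9 + 9 = 18, not a perfect square.
k = 16: 16 = 4² and 16 + 9 = 25 = 5².
Thus k = 16 disproves the claim, and no smaller k works.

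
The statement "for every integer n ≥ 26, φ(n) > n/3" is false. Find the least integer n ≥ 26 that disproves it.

We need the least integer n ≥ 26 for which the claim fails.
n = 26: φ(26) = 12 and 26/3 = 26/3, so φ(26) > 26/3.
n = 27: φ(27) = 18 and 27/3 = 9, so φ(27) > 27/3.
n = 28: φ(28) = 12 and 28/3 = 28/3, so φ(28) > 28/3.
n = 29: φ(29) = 28 and 29/3 = 29/3, so φ(29) > 29/3.
n = 30: φ(30) = 8 and 30/3 = 10, so φ(30) ≤ 30/3.
Hence n = 30 is a counterexample.

n = 30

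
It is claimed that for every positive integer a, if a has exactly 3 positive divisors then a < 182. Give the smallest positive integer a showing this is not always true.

a = 289

A counterexample is any positive integer a such that a has exactly 3 positive divisors but the claim fails; we check each in order.
For a = 4, 9, 25, 49, 121, 169 the conclusion holds.
a = 289: τ(289) = 3; 289 ≥ 182.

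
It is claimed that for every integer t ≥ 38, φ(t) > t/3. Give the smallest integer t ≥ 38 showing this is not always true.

t = 38: φ(38) = 18 and 38/3 = 38/3, so φ(38) > 38/3.
t = 39: φ(39) = 24 and 39/3 = 13, so φ(39) > 39/3.
t = 40: φ(40) = 16 and 40/3 = 40/3, so φ(40) > 40/3.
t = 41: φ(41) = 40 and 41/3 = 41/3, so φ(41) > 41/3.
t = 42: φ(42) = 12 and 42/3 = 14, so φ(42) ≤ 42/3.
So t = 42 is the smallest counterexample.

t = 42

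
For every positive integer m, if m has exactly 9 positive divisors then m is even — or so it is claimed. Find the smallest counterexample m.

m = 225

Check each positive integer m in order until m has exactly 9 positive divisors but m is odd.
m = 36: divisors of 36: 9 divisors; 36 is even.
m = 100: divisors of 100: 9 divisors; 100 is even.
m = 196: divisors of 196: 9 divisors; 196 is even.
m = 225: divisors of 225: 9 divisors; 225 is odd.
Hence m = 225 is a counterexample.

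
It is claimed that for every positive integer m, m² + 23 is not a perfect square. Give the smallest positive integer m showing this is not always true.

Check each positive integer m in order until m² + 23 is a perfect square.
For m = 1, 2, 3, 4, 5, 6, 7, 8, 9, 10 the conclusion holds.
m = 11: 11² + 23 = 144 = 12², a perfect square.

m = 11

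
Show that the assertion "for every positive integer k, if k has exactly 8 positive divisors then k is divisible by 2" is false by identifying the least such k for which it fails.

The first 12 eligible values, up to k = 104, all satisfy the conclusion.
k = 105: τ(105) = 8; 105 mod 2 = 1.

k = 105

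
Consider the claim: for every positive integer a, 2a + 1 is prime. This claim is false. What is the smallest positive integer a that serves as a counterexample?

a = 4

Check each positive integer a in order until 2a + 1 is not prime.
For a = 1, 2, 3 the conclusion holds.
a = 4: 2a + 1 = 9 = 3 × 3, composite.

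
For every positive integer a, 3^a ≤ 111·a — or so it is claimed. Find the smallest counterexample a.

a = 1: 3^a = 3 and 111·a = 111, so 3 ≤ 111.
a = 2: 3^a = 9 and 111·a = 222, so 9 ≤ 222.
a = 3: 3^a = 27 and 111·a = 333, so 27 ≤ 333.
a = 4: 3^a = 81 and 111·a = 444, so 81 ≤ 444.
a = 5: 3^a = 243 and 111·a = 555, so 243 ≤ 555.
a = 6: 3^a = 729 and 111·a = 666, so 729 > 666.

a = 6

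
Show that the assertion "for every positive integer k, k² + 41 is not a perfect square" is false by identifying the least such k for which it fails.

Check each positive integer k in order until k² + 41 is a perfect square.
The first 19 eligible values, up to k = 19, all satisfy the conclusion.
k = 20: 20² + 41 = 441 = 21², a perfect square.
Thus k = 20 disproves the claim, and no smaller k works.

k = 20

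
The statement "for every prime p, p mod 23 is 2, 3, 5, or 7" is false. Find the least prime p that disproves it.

Check each prime p in order until the claim fails.
p = 2: 2 mod 23 = 2.
p = 3: 3 mod 23 = 3.
p = 5: 5 mod 23 = 5.
p = 7: 7 mod 23 = 7.
p = 11: 11 mod 23 = 11 — not in {2, 3, 5, 7}.
Hence p = 11 is a counterexample.

p = 11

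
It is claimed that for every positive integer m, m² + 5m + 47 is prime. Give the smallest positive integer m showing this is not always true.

For m = 1, 2, 3, 4, …, 35, 36, 37 the conclusion holds.
m = 38: m² + 5m + 47 = 1681 = 41 × 41, composite.
So m = 38 is the smallest counterexample.

m = 38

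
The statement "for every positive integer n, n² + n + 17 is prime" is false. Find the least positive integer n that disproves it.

A counterexample is any positive integer n such that n² + n + 17 is not prime; we check each in order.
For n = 1, 2, 3, 4, …, 13, 14, 15 the conclusion holds.
n = 16: n² + n + 17 = 289 = 17 × 17, composite.
Thus n = 16 disproves the claim, and no smaller n works.

n = 16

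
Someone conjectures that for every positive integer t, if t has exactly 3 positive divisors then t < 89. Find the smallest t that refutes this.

t = 121

We need the least positive integer t for which t has exactly 3 positive divisors but the claim fails.
The first 4 eligible values, up to t = 49, all satisfy the conclusion.
t = 121: τ(121) = 3; 121 ≥ 89.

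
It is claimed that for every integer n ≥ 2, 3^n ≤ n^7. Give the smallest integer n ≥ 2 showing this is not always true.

n = 19

For n = 2, 3, 4, 5, …, 16, 17, 18 the conclusion holds.
n = 19: 3^n = 1162261467 and n^7 = 893871739, so 1162261467 > 893871739.
Hence n = 19 is a counterexample.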